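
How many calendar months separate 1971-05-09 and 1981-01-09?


From May 1971 to January 1981
10 years * 12 = 120 months, minus 4 months = 116

116 months


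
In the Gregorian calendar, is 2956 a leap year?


Gregorian leap year rule: divisible by 4, but not by 100, unless also by 400.
2956 is divisible by 4 but not 100 -> leap year

Yes


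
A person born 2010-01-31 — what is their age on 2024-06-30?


Birth: 2010-01-31
Reference: 2024-06-30
Year difference: 2024 - 2010 = 14

14 years old


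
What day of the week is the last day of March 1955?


March 1955 has 31 days
Anchor: Jan 1, 1955. With p = 1955 - 1 = 1954: (p + p//4 - p//100 + p//400) mod 7 = (1954 + 488 - 19 + 4) mod 7 = 2427 mod 7 = 5 -> Saturday (Mon=0 ... Sun=6)
Days before March (Jan-Feb): 59; March 1 index = (5 + 59) mod 7 = 1 -> Tuesday
Last day offset: 31 - 1 = 30 days
Weekday index = (1 + 30) mod 7 = 3

Thursday, March 31


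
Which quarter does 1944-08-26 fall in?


Month: August (month 8)
Q1: Jan-Mar, Q2: Apr-Jun, Q3: Jul-Sep, Q4: Oct-Dec

Q3


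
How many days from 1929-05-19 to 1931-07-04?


From 1929-05-19 to 1931-07-04
1929-05-19: days before May = 31 + 28 + 31 + 30 = 120 (1929 is not a leap year); day of year = 120 + 19 = 139
1931-07-04: days before July = 31 + 28 + 31 + 30 + 31 + 30 = 181 (1931 is not a leap year); day of year = 181 + 4 = 185
Rest of 1929: 365 - 139 = 226
Full years 1930 (365): 365
Total = 226 + 365 + 185 = 776

776 days


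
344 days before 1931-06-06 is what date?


Start: 1931-06-06, subtract 344 days
Back 6 days from June 6 reaches May 31, 1931 -> 338 left
May 1931 has 31 days -> back to April 30, 1931 -> 307 left
April 1931 has 30 days -> back to March 31, 1931 -> 277 left
March 1931 has 31 days -> back to February 28, 1931 -> 246 left
February 1931 has 28 days -> back to January 31, 1931 -> 218 left
January 1931 has 31 days -> back to December 31, 1930 -> 187 left
December 1930 has 31 days -> back to November 30, 1930 -> 156 left
November 1930 has 30 days -> back to October 31, 1930 -> 126 left
October 1930 has 31 days -> back to September 30, 1930 -> 95 left
September 1930 has 30 days -> back to August 31, 1930 -> 65 left
August 1930 has 31 days -> back to July 31, 1930 -> 34 left
July 1930 has 31 days -> back to June 30, 1930 -> 3 left
June 1930: 30 - 3 = 27 -> lands on June 27

Result: 1930-06-27


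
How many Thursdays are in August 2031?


August 2031 has 31 days
Anchor: Jan 1, 2031. With p = 2031 - 1 = 2030: (p + p//4 - p//100 + p//400) mod 7 = (2030 + 507 - 20 + 5) mod 7 = 2522 mod 7 = 2 -> Wednesday (Mon=0 ... Sun=6)
Days before August (Jan-Jul): 212; August 1 index = (2 + 212) mod 7 = 4 -> Friday
First Thursday is August 7
Thursdays: 7, 14, 21, 28

4 Thursdays


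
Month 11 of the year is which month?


Month 11 of 12

November


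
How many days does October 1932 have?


October 1932

31 days


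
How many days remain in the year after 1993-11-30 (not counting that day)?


Day of year: 334 of 365
Remaining = 365 - 334

31 days


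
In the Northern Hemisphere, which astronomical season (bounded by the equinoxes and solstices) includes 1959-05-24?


Date: May 24
Astronomical Spring (approx.; exact equinox/solstice day varies by year): March 20 to June 20
May 24 falls within the Spring window

Spring


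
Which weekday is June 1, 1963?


Target: June 1, 1963
Anchor: Jan 1, 1963. With p = 1963 - 1 = 1962: (p + p//4 - p//100 + p//400) mod 7 = (1962 + 490 - 19 + 4) mod 7 = 2437 mod 7 = 1 -> Tuesday (Mon=0 ... Sun=6)
Days before June (Jan-May): 151 days
Weekday index = (1 + 151) mod 7 = 5

Saturday


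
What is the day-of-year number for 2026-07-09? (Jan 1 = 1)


Date: July 9, 2026
Days in months 1 through 6: 181
Plus 9 days in July

Day of year: 190


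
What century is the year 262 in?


Century = (year - 1) // 100 + 1
= (262 - 1) // 100 + 1
= 261 // 100 + 1
= 2 + 1

3rd century


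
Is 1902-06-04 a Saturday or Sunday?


Anchor: Jan 1, 1902. With p = 1902 - 1 = 1901: (p + p//4 - p//100 + p//400) mod 7 = (1901 + 475 - 19 + 4) mod 7 = 2361 mod 7 = 2 -> Wednesday (Mon=0 ... Sun=6)
Day of year: 155; offset = 154
Weekday index = (2 + 154) mod 7 = 2 -> Wednesday
Weekend days: Saturday, Sunday

No


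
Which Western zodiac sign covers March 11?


Date: March 11
Conventional tropical zodiac dates: Pisces from February 19 onward; Aries starts March 21
March 11 falls within the Pisces range

Pisces


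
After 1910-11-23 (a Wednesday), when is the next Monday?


Current: Wednesday
Target: Monday
Days ahead: 5

Next Monday: 1910-11-28


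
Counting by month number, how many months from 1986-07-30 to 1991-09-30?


From July 1986 to September 1991
5 years * 12 = 60 months, plus 2 months = 62

62 months


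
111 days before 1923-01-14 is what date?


Start: 1923-01-14, subtract 111 days
Back 14 days from January 14 reaches December 31, 1922 -> 97 left
December 1922 has 31 days -> back to November 30, 1922 -> 66 left
November 1922 has 30 days -> back to October 31, 1922 -> 36 left
October 1922 has 31 days -> back to September 30, 1922 -> 5 left
September 1922: 30 - 5 = 25 -> lands on September 25

Result: 1922-09-25


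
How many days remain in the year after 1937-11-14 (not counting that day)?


Day of year: 318 of 365
Remaining = 365 - 318

47 days


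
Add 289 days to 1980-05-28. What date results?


Start: 1980-05-28, add 289 days
May 1980 has 31 days: 31 - 28 = 3 days to May 31 -> 286 left
June 1980 has 30 days -> 256 left
July 1980 has 31 days -> 225 left
August 1980 has 31 days -> 194 left
September 1980 has 30 days -> 164 left
October 1980 has 31 days -> 133 left
November 1980 has 30 days -> 103 left
December 1980 has 31 days -> 72 left
January 1981 has 31 days -> 41 left
February 1981 has 28 days -> 13 left
March 1981: 13 <= 31 -> lands on March 13

Result: 1981-03-13


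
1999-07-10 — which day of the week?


Date: July 10, 1999
Anchor: Jan 1, 1999. With p = 1999 - 1 = 1998: (p + p//4 - p//100 + p//400) mod 7 = (1998 + 499 - 19 + 4) mod 7 = 2482 mod 7 = 4 -> Friday (Mon=0 ... Sun=6)
Days before July (Jan-Jun): 181; offset = 181 + 10 - 1 = 190
Weekday index = (4 + 190) mod 7 = 5

Day of the week: Saturday


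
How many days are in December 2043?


December 2043

31 days


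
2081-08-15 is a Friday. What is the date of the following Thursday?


Current: Friday
Target: Thursday
Days ahead: 6

Next Thursday: 2081-08-21


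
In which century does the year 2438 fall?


Century = (year - 1) // 100 + 1
= (2438 - 1) // 100 + 1
= 2437 // 100 + 1
= 24 + 1

25th century


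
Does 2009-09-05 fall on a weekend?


Anchor: Jan 1, 2009. With p = 2009 - 1 = 2008: (p + p//4 - p//100 + p//400) mod 7 = (2008 + 502 - 20 + 5) mod 7 = 2495 mod 7 = 3 -> Thursday (Mon=0 ... Sun=6)
Day of year: 248; offset = 247
Weekday index = (3 + 247) mod 7 = 5 -> Saturday
Weekend days: Saturday, Sunday

Yes


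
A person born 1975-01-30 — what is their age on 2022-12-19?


Birth: 1975-01-30
Reference: 2022-12-19
Year difference: 2022 - 1975 = 47

47 years old


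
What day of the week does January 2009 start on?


Target: January 1, 2009
Anchor: Jan 1, 2009. With p = 2009 - 1 = 2008: (p + p//4 - p//100 + p//400) mod 7 = (2008 + 502 - 20 + 5) mod 7 = 2495 mod 7 = 3 -> Thursday (Mon=0 ... Sun=6)
Offset from anchor: 0 days
Weekday index = (3 + 0) mod 7 = 3

Thursday


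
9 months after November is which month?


November is month 11
11 + 9 = 20; wrap: 20 - 12 = 8

August


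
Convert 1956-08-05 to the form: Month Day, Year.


ISO 1956-08-05 parses as year=1956, month=08, day=05
Month 8 -> August

August 5, 1956


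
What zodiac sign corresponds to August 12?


Date: August 12
Conventional tropical zodiac dates: Leo from July 23 onward; Virgo starts August 23
August 12 falls within the Leo range

Leo


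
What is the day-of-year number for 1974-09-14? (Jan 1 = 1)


Date: September 14, 1974
Days in months 1 through 8: 243
Plus 14 days in September

Day of year: 257


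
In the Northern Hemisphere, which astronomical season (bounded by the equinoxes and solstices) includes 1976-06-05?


Date: June 5
Astronomical Spring (approx.; exact equinox/solstice day varies by year): March 20 to June 20
June 5 falls within the Spring window

Spring


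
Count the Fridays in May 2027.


May 2027 has 31 days
Anchor: Jan 1, 2027. With p = 2027 - 1 = 2026: (p + p//4 - p//100 + p//400) mod 7 = (2026 + 506 - 20 + 5) mod 7 = 2517 mod 7 = 4 -> Friday (Mon=0 ... Sun=6)
Days before May (Jan-Apr): 120; May 1 index = (4 + 120) mod 7 = 5 -> Saturday
First Friday is May 7
Fridays: 7, 14, 21, 28

4 Fridays


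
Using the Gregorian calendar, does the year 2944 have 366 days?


Gregorian leap year rule: divisible by 4, but not by 100, unless also by 400.
2944 is divisible by 4 but not 100 -> leap year

Yes


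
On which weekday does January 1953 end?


January 1953 has 31 days
Anchor: Jan 1, 1953. With p = 1953 - 1 = 1952: (p + p//4 - p//100 + p//400) mod 7 = (1952 + 488 - 19 + 4) mod 7 = 2425 mod 7 = 3 -> Thursday (Mon=0 ... Sun=6)
January 1 is the anchor itself -> Thursday
Last day offset: 31 - 1 = 30 days
Weekday index = (3 + 30) mod 7 = 5

Saturday, January 31


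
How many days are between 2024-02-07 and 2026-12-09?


From 2024-02-07 to 2026-12-09
2024-02-07: days before February = 31; day of year = 31 + 7 = 38
2026-12-09: days before December = 31 + 28 + 31 + 30 + 31 + 30 + 31 + 31 + 30 + 31 + 30 = 334 (2026 is not a leap year); day of year = 334 + 9 = 343
Rest of 2024: 366 - 38 = 328
Full years 2025 (365): 365
Total = 328 + 365 + 343 = 1036

1036 days


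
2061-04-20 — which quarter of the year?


Month: April (month 4)
Q1: Jan-Mar, Q2: Apr-Jun, Q3: Jul-Sep, Q4: Oct-Dec

Q2


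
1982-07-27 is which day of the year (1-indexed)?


Date: July 27, 1982
Days in months 1 through 6: 181
Plus 27 days in July

Day of year: 208


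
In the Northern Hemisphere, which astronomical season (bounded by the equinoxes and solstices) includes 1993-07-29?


Date: July 29
Astronomical Summer (approx.; exact equinox/solstice day varies by year): June 21 to September 21
July 29 falls within the Summer window

Summer


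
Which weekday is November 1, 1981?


Target: November 1, 1981
Anchor: Jan 1, 1981. With p = 1981 - 1 = 1980: (p + p//4 - p//100 + p//400) mod 7 = (1980 + 495 - 19 + 4) mod 7 = 2460 mod 7 = 3 -> Thursday (Mon=0 ... Sun=6)
Days before November (Jan-Oct): 304 days
Weekday index = (3 + 304) mod 7 = 6

Sunday


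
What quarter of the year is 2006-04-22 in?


Month: April (month 4)
Q1: Jan-Mar, Q2: Apr-Jun, Q3: Jul-Sep, Q4: Oct-Dec

Q2


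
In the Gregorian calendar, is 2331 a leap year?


Gregorian leap year rule: divisible by 4, but not by 100, unless also by 400.
2331 is not divisible by 4 -> not a leap year

No


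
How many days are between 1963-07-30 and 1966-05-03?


From 1963-07-30 to 1966-05-03
1963-07-30: days before July = 31 + 28 + 31 + 30 + 31 + 30 = 181 (1963 is not a leap year); day of year = 181 + 30 = 211
1966-05-03: days before May = 31 + 28 + 31 + 30 = 120 (1966 is not a leap year); day of year = 120 + 3 = 123
Rest of 1963: 365 - 211 = 154
Full years 1964 (366), 1965 (365): 731
Total = 154 + 731 + 123 = 1008

1008 days


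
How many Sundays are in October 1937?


October 1937 has 31 days
Anchor: Jan 1, 1937. With p = 1937 - 1 = 1936: (p + p//4 - p//100 + p//400) mod 7 = (1936 + 484 - 19 + 4) mod 7 = 2405 mod 7 = 4 -> Friday (Mon=0 ... Sun=6)
Days before October (Jan-Sep): 273; October 1 index = (4 + 273) mod 7 = 4 -> Friday
First Sunday is October 3
Sundays: 3, 10, 17, 24, 31

5 Sundays


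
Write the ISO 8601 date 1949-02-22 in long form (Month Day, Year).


ISO 1949-02-22 parses as year=1949, month=02, day=22
Month 2 -> February

February 22, 1949


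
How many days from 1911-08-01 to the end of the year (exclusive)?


Day of year: 213 of 365
Remaining = 365 - 213

152 days


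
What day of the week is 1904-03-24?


Date: March 24, 1904
Anchor: Jan 1, 1904. With p = 1904 - 1 = 1903: (p + p//4 - p//100 + p//400) mod 7 = (1903 + 475 - 19 + 4) mod 7 = 2363 mod 7 = 4 -> Friday (Mon=0 ... Sun=6)
Days before March (Jan-Feb): 60; offset = 60 + 24 - 1 = 83
Weekday index = (4 + 83) mod 7 = 3

Day of the week: Thursday


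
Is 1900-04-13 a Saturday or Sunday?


Anchor: Jan 1, 1900. With p = 1900 - 1 = 1899: (p + p//4 - p//100 + p//400) mod 7 = (1899 + 474 - 18 + 4) mod 7 = 2359 mod 7 = 0 -> Monday (Mon=0 ... Sun=6)
Day of year: 103; offset = 102
Weekday index = (0 + 102) mod 7 = 4 -> Friday
Weekend days: Saturday, Sunday

No


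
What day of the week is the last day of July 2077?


July 2077 has 31 days
Anchor: Jan 1, 2077. With p = 2077 - 1 = 2076: (p + p//4 - p//100 + p//400) mod 7 = (2076 + 519 - 20 + 5) mod 7 = 2580 mod 7 = 4 -> Friday (Mon=0 ... Sun=6)
Days before July (Jan-Jun): 181; July 1 index = (4 + 181) mod 7 = 3 -> Thursday
Last day offset: 31 - 1 = 30 days
Weekday index = (3 + 30) mod 7 = 5

Saturday, July 31


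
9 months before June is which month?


June is month 6
6 - 9 = -3; wrap: -3 + 12 = 9

September


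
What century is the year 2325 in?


Century = (year - 1) // 100 + 1
= (2325 - 1) // 100 + 1
= 2324 // 100 + 1
= 23 + 1

24th century


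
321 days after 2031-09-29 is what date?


Start: 2031-09-29, add 321 days
September 2031 has 30 days: 30 - 29 = 1 day to September 30 -> 320 left
October 2031 has 31 days -> 289 left
November 2031 has 30 days -> 259 left
December 2031 has 31 days -> 228 left
January 2032 has 31 days -> 197 left
February 2032 has 29 days -> 168 left
March 2032 has 31 days -> 137 left
April 2032 has 30 days -> 107 left
May 2032 has 31 days -> 76 left
June 2032 has 30 days -> 46 left
July 2032 has 31 days -> 15 left
August 2032: 15 <= 31 -> lands on August 15

Result: 2032-08-15


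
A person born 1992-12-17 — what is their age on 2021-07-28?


Birth: 1992-12-17
Reference: 2021-07-28
Year difference: 2021 - 1992 = 29
Birthday not yet reached in 2021, subtract 1

28 years old


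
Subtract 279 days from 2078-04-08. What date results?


Start: 2078-04-08, subtract 279 days
Back 8 days from April 8 reaches March 31, 2078 -> 271 left
March 2078 has 31 days -> back to February 28, 2078 -> 240 left
February 2078 has 28 days -> back to January 31, 2078 -> 212 left
January 2078 has 31 days -> back to December 31, 2077 -> 181 left
December 2077 has 31 days -> back to November 30, 2077 -> 150 left
November 2077 has 30 days -> back to October 31, 2077 -> 120 left
October 2077 has 31 days -> back to September 30, 2077 -> 89 left
September 2077 has 30 days -> back to August 31, 2077 -> 59 left
August 2077 has 31 days -> back to July 31, 2077 -> 28 left
July 2077: 31 - 28 = 3 -> lands on July 3

Result: 2077-07-03


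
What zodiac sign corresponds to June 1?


Date: June 1
Conventional tropical zodiac dates: Gemini from May 21 onward; Cancer starts June 21
June 1 falls within the Gemini range

Gemini


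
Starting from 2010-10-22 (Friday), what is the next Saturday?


Current: Friday
Target: Saturday
Days ahead: 1

Next Saturday: 2010-10-23


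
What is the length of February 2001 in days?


February 2001 (leap year: no)

28 days


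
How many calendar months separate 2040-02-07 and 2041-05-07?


From February 2040 to May 2041
1 year * 12 = 12 months, plus 3 months = 15

15 months


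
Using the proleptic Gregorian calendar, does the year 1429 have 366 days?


Gregorian leap year rule: divisible by 4, but not by 100, unless also by 400.
1429 is not divisible by 4 -> not a leap year

No


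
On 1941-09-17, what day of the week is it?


Date: September 17, 1941
Anchor: Jan 1, 1941. With p = 1941 - 1 = 1940: (p + p//4 - p//100 + p//400) mod 7 = (1940 + 485 - 19 + 4) mod 7 = 2410 mod 7 = 2 -> Wednesday (Mon=0 ... Sun=6)
Days before September (Jan-Aug): 243; offset = 243 + 17 - 1 = 259
Weekday index = (2 + 259) mod 7 = 2

Day of the week: Wednesday


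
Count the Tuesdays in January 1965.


January 1965 has 31 days
Anchor: Jan 1, 1965. With p = 1965 - 1 = 1964: (p + p//4 - p//100 + p//400) mod 7 = (1964 + 491 - 19 + 4) mod 7 = 2440 mod 7 = 4 -> Friday (Mon=0 ... Sun=6)
January 1 is the anchor itself -> Friday
First Tuesday is January 5
Tuesdays: 5, 12, 19, 26

4 Tuesdays


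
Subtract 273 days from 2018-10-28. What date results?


Start: 2018-10-28, subtract 273 days
Back 28 days from October 28 reaches September 30, 2018 -> 245 left
September 2018 has 30 days -> back to August 31, 2018 -> 215 left
August 2018 has 31 days -> back to July 31, 2018 -> 184 left
July 2018 has 31 days -> back to June 30, 2018 -> 153 left
June 2018 has 30 days -> back to May 31, 2018 -> 123 left
May 2018 has 31 days -> back to April 30, 2018 -> 92 left
April 2018 has 30 days -> back to March 31, 2018 -> 62 left
March 2018 has 31 days -> back to February 28, 2018 -> 31 left
February 2018 has 28 days -> back to January 31, 2018 -> 3 left
January 2018: 31 - 3 = 28 -> lands on January 28

Result: 2018-01-28


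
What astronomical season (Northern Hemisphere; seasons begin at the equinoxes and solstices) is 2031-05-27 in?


Date: May 27
Astronomical Spring (approx.; exact equinox/solstice day varies by year): March 20 to June 20
May 27 falls within the Spring window

Spring


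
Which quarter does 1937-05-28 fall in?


Month: May (month 5)
Q1: Jan-Mar, Q2: Apr-Jun, Q3: Jul-Sep, Q4: Oct-Dec

Q2


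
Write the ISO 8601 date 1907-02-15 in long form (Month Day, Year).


ISO 1907-02-15 parses as year=1907, month=02, day=15
Month 2 -> February

February 15, 1907


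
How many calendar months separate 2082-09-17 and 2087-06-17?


From September 2082 to June 2087
5 years * 12 = 60 months, minus 3 months = 57

57 months


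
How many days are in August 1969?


August 1969

31 days


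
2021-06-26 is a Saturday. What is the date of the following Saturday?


Current: Saturday
Target: Saturday
Days ahead: 7

Next Saturday: 2021-07-03


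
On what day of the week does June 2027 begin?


Target: June 1, 2027
Anchor: Jan 1, 2027. With p = 2027 - 1 = 2026: (p + p//4 - p//100 + p//400) mod 7 = (2026 + 506 - 20 + 5) mod 7 = 2517 mod 7 = 4 -> Friday (Mon=0 ... Sun=6)
Days before June (Jan-May): 151 days
Weekday index = (4 + 151) mod 7 = 1

Tuesday


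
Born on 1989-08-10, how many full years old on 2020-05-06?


Birth: 1989-08-10
Reference: 2020-05-06
Year difference: 2020 - 1989 = 31
Birthday not yet reached in 2020, subtract 1

30 years old


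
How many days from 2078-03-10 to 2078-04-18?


From 2078-03-10 to 2078-04-18
2078-03-10: days before March = 31 + 28 = 59 (2078 is not a leap year); day of year = 59 + 10 = 69
2078-04-18: days before April = 31 + 28 + 31 = 90 (2078 is not a leap year); day of year = 90 + 18 = 108
Same year: 108 - 69 = 39

39 days


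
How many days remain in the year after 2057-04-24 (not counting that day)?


Day of year: 114 of 365
Remaining = 365 - 114

251 days


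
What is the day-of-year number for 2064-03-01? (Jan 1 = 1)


Date: March 1, 2064
Days in months 1 through 2: 60
Plus 1 days in March

Day of year: 61


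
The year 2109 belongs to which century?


Century = (year - 1) // 100 + 1
= (2109 - 1) // 100 + 1
= 2108 // 100 + 1
= 21 + 1

22nd century


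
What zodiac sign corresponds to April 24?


Date: April 24
Conventional tropical zodiac dates: Taurus from April 20 onward; Gemini starts May 21
April 24 falls within the Taurus range

Taurus


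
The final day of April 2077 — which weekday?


April 2077 has 30 days
Anchor: Jan 1, 2077. With p = 2077 - 1 = 2076: (p + p//4 - p//100 + p//400) mod 7 = (2076 + 519 - 20 + 5) mod 7 = 2580 mod 7 = 4 -> Friday (Mon=0 ... Sun=6)
Days before April (Jan-Mar): 90; April 1 index = (4 + 90) mod 7 = 3 -> Thursday
Last day offset: 30 - 1 = 29 days
Weekday index = (3 + 29) mod 7 = 4

Friday, April 30


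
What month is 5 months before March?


March is month 3
3 - 5 = -2; wrap: -2 + 12 = 10

October


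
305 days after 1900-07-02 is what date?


Start: 1900-07-02, add 305 days
July 1900 has 31 days: 31 - 2 = 29 days to July 31 -> 276 left
August 1900 has 31 days -> 245 left
September 1900 has 30 days -> 215 left
October 1900 has 31 days -> 184 left
November 1900 has 30 days -> 154 left
December 1900 has 31 days -> 123 left
January 1901 has 31 days -> 92 left
February 1901 has 28 days -> 64 left
March 1901 has 31 days -> 33 left
April 1901 has 30 days -> 3 left
May 1901: 3 <= 31 -> lands on May 3

Result: 1901-05-03


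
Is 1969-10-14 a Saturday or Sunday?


Anchor: Jan 1, 1969. With p = 1969 - 1 = 1968: (p + p//4 - p//100 + p//400) mod 7 = (1968 + 492 - 19 + 4) mod 7 = 2445 mod 7 = 2 -> Wednesday (Mon=0 ... Sun=6)
Day of year: 287; offset = 286
Weekday index = (2 + 286) mod 7 = 1 -> Tuesday
Weekend days: Saturday, Sunday

No


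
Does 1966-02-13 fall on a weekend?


Anchor: Jan 1, 1966. With p = 1966 - 1 = 1965: (p + p//4 - p//100 + p//400) mod 7 = (1965 + 491 - 19 + 4) mod 7 = 2441 mod 7 = 5 -> Saturday (Mon=0 ... Sun=6)
Day of year: 44; offset = 43
Weekday index = (5 + 43) mod 7 = 6 -> Sunday
Weekend days: Saturday, Sunday

Yes


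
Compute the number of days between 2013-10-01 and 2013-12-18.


From 2013-10-01 to 2013-12-18
2013-10-01: days before October = 31 + 28 + 31 + 30 + 31 + 30 + 31 + 31 + 30 = 273 (2013 is not a leap year); day of year = 273 + 1 = 274
2013-12-18: days before December = 31 + 28 + 31 + 30 + 31 + 30 + 31 + 31 + 30 + 31 + 30 = 334 (2013 is not a leap year); day of year = 334 + 18 = 352
Same year: 352 - 274 = 78

78 days


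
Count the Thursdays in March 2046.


March 2046 has 31 days
Anchor: Jan 1, 2046. With p = 2046 - 1 = 2045: (p + p//4 - p//100 + p//400) mod 7 = (2045 + 511 - 20 + 5) mod 7 = 2541 mod 7 = 0 -> Monday (Mon=0 ... Sun=6)
Days before March (Jan-Feb): 59; March 1 index = (0 + 59) mod 7 = 3 -> Thursday
First Thursday is March 1
Thursdays: 1, 8, 15, 22, 29

5 Thursdays


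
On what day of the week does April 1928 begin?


Target: April 1, 1928
Anchor: Jan 1, 1928. With p = 1928 - 1 = 1927: (p + p//4 - p//100 + p//400) mod 7 = (1927 + 481 - 19 + 4) mod 7 = 2393 mod 7 = 6 -> Sunday (Mon=0 ... Sun=6)
Days before April (Jan-Mar): 91 days
Weekday index = (6 + 91) mod 7 = 6

Sunday


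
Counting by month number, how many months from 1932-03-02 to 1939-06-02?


From March 1932 to June 1939
7 years * 12 = 84 months, plus 3 months = 87

87 months


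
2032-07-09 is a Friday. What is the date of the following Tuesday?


Current: Friday
Target: Tuesday
Days ahead: 4

Next Tuesday: 2032-07-13


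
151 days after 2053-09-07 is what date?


Start: 2053-09-07, add 151 days
September 2053 has 30 days: 30 - 7 = 23 days to September 30 -> 128 left
October 2053 has 31 days -> 97 left
November 2053 has 30 days -> 67 left
December 2053 has 31 days -> 36 left
January 2054 has 31 days -> 5 left
February 2054: 5 <= 28 -> lands on February 5

Result: 2054-02-05


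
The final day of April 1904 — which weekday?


April 1904 has 30 days
Anchor: Jan 1, 1904. With p = 1904 - 1 = 1903: (p + p//4 - p//100 + p//400) mod 7 = (1903 + 475 - 19 + 4) mod 7 = 2363 mod 7 = 4 -> Friday (Mon=0 ... Sun=6)
Days before April (Jan-Mar): 91; April 1 index = (4 + 91) mod 7 = 4 -> Friday
Last day offset: 30 - 1 = 29 days
Weekday index = (4 + 29) mod 7 = 5

Saturday, April 30


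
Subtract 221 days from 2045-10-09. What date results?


Start: 2045-10-09, subtract 221 days
Back 9 days from October 9 reaches September 30, 2045 -> 212 left
September 2045 has 30 days -> back to August 31, 2045 -> 182 left
August 2045 has 31 days -> back to July 31, 2045 -> 151 left
July 2045 has 31 days -> back to June 30, 2045 -> 120 left
June 2045 has 30 days -> back to May 31, 2045 -> 90 left
May 2045 has 31 days -> back to April 30, 2045 -> 59 left
April 2045 has 30 days -> back to March 31, 2045 -> 29 left
March 2045: 31 - 29 = 2 -> lands on March 2

Result: 2045-03-02


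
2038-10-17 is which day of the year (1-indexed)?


Date: October 17, 2038
Days in months 1 through 9: 273
Plus 17 days in October

Day of year: 290


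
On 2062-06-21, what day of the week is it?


Date: June 21, 2062
Anchor: Jan 1, 2062. With p = 2062 - 1 = 2061: (p + p//4 - p//100 + p//400) mod 7 = (2061 + 515 - 20 + 5) mod 7 = 2561 mod 7 = 6 -> Sunday (Mon=0 ... Sun=6)
Days before June (Jan-May): 151; offset = 151 + 21 - 1 = 171
Weekday index = (6 + 171) mod 7 = 2

Day of the week: Wednesday


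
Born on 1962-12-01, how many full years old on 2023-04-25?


Birth: 1962-12-01
Reference: 2023-04-25
Year difference: 2023 - 1962 = 61
Birthday not yet reached in 2023, subtract 1

60 years old


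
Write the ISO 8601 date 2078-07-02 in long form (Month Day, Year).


ISO 2078-07-02 parses as year=2078, month=07, day=02
Month 7 -> July

July 2, 2078


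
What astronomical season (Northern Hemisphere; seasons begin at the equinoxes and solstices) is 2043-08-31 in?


Date: August 31
Astronomical Summer (approx.; exact equinox/solstice day varies by year): June 21 to September 21
August 31 falls within the Summer window

Summer


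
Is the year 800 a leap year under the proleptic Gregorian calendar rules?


Gregorian leap year rule: divisible by 4, but not by 100, unless also by 400.
800 is divisible by 400 -> leap year

Yes


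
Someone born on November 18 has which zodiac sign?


Date: November 18
Conventional tropical zodiac dates: Scorpio from October 23 onward; Sagittarius starts November 22
November 18 falls within the Scorpio range

Scorpio


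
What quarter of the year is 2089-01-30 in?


Month: January (month 1)
Q1: Jan-Mar, Q2: Apr-Jun, Q3: Jul-Sep, Q4: Oct-Dec

Q1


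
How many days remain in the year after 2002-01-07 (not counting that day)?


Day of year: 7 of 365
Remaining = 365 - 7

358 days


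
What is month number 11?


Month 11 of 12

November


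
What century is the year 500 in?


Century = (year - 1) // 100 + 1
= (500 - 1) // 100 + 1
= 499 // 100 + 1
= 4 + 1

5th century


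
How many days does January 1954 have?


January 1954

31 days


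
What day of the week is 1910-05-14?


Date: May 14, 1910
Anchor: Jan 1, 1910. With p = 1910 - 1 = 1909: (p + p//4 - p//100 + p//400) mod 7 = (1909 + 477 - 19 + 4) mod 7 = 2371 mod 7 = 5 -> Saturday (Mon=0 ... Sun=6)
Days before May (Jan-Apr): 120; offset = 120 + 14 - 1 = 133
Weekday index = (5 + 133) mod 7 = 5

Day of the week: Saturday


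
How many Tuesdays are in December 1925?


December 1925 has 31 days
Anchor: Jan 1, 1925. With p = 1925 - 1 = 1924: (p + p//4 - p//100 + p//400) mod 7 = (1924 + 481 - 19 + 4) mod 7 = 2390 mod 7 = 3 -> Thursday (Mon=0 ... Sun=6)
Days before December (Jan-Nov): 334; December 1 index = (3 + 334) mod 7 = 1 -> Tuesday
First Tuesday is December 1
Tuesdays: 1, 8, 15, 22, 29

5 Tuesdays


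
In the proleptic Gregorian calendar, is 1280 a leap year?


Gregorian leap year rule: divisible by 4, but not by 100, unless also by 400.
1280 is divisible by 4 but not 100 -> leap year

Yes


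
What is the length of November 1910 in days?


November 1910

30 days


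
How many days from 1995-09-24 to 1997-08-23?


From 1995-09-24 to 1997-08-23
1995-09-24: days before September = 31 + 28 + 31 + 30 + 31 + 30 + 31 + 31 = 243 (1995 is not a leap year); day of year = 243 + 24 = 267
1997-08-23: days before August = 31 + 28 + 31 + 30 + 31 + 30 + 31 = 212 (1997 is not a leap year); day of year = 212 + 23 = 235
Rest of 1995: 365 - 267 = 98
Full years 1996 (366): 366
Total = 98 + 366 + 235 = 699

699 days


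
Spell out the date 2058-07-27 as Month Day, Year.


ISO 2058-07-27 parses as year=2058, month=07, day=27
Month 7 -> July

July 27, 2058


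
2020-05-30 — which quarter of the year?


Month: May (month 5)
Q1: Jan-Mar, Q2: Apr-Jun, Q3: Jul-Sep, Q4: Oct-Dec

Q2


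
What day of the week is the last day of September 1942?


September 1942 has 30 days
Anchor: Jan 1, 1942. With p = 1942 - 1 = 1941: (p + p//4 - p//100 + p//400) mod 7 = (1941 + 485 - 19 + 4) mod 7 = 2411 mod 7 = 3 -> Thursday (Mon=0 ... Sun=6)
Days before September (Jan-Aug): 243; September 1 index = (3 + 243) mod 7 = 1 -> Tuesday
Last day offset: 30 - 1 = 29 days
Weekday index = (1 + 29) mod 7 = 2

Wednesday, September 30


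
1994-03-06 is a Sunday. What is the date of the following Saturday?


Current: Sunday
Target: Saturday
Days ahead: 6

Next Saturday: 1994-03-12


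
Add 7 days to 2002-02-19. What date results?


Start: 2002-02-19, add 7 days
February 2002 has 28 days; 19 + 7 = 26 stays within February

Result: 2002-02-26


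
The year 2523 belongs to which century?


Century = (year - 1) // 100 + 1
= (2523 - 1) // 100 + 1
= 2522 // 100 + 1
= 25 + 1

26th century


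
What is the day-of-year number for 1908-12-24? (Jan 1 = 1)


Date: December 24, 1908
Days in months 1 through 11: 335
Plus 24 days in December

Day of year: 359


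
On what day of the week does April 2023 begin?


Target: April 1, 2023
Anchor: Jan 1, 2023. With p = 2023 - 1 = 2022: (p + p//4 - p//100 + p//400) mod 7 = (2022 + 505 - 20 + 5) mod 7 = 2512 mod 7 = 6 -> Sunday (Mon=0 ... Sun=6)
Days before April (Jan-Mar): 90 days
Weekday index = (6 + 90) mod 7 = 5

Saturday


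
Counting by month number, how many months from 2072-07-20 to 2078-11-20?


From July 2072 to November 2078
6 years * 12 = 72 months, plus 4 months = 76

76 months


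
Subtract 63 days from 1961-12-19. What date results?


Start: 1961-12-19, subtract 63 days
Back 19 days from December 19 reaches November 30, 1961 -> 44 left
November 1961 has 30 days -> back to October 31, 1961 -> 14 left
October 1961: 31 - 14 = 17 -> lands on October 17

Result: 1961-10-17


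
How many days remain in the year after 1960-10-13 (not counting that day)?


Day of year: 287 of 366
Remaining = 366 - 287

79 days


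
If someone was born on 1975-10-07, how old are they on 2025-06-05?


Birth: 1975-10-07
Reference: 2025-06-05
Year difference: 2025 - 1975 = 50
Birthday not yet reached in 2025, subtract 1

49 years old


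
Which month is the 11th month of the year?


Month 11 of 12

November


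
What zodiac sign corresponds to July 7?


Date: July 7
Conventional tropical zodiac dates: Cancer from June 21 onward; Leo starts July 23
July 7 falls within the Cancer range

Cancer


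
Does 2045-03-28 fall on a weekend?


Anchor: Jan 1, 2045. With p = 2045 - 1 = 2044: (p + p//4 - p//100 + p//400) mod 7 = (2044 + 511 - 20 + 5) mod 7 = 2540 mod 7 = 6 -> Sunday (Mon=0 ... Sun=6)
Day of year: 87; offset = 86
Weekday index = (6 + 86) mod 7 = 1 -> Tuesday
Weekend days: Saturday, Sunday

No


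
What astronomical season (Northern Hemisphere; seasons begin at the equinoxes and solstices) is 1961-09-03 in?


Date: September 3
Astronomical Summer (approx.; exact equinox/solstice day varies by year): June 21 to September 21
September 3 falls within the Summer window

Summer


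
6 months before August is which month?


August is month 8
8 - 6 = 2

February


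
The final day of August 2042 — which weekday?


August 2042 has 31 days
Anchor: Jan 1, 2042. With p = 2042 - 1 = 2041: (p + p//4 - p//100 + p//400) mod 7 = (2041 + 510 - 20 + 5) mod 7 = 2536 mod 7 = 2 -> Wednesday (Mon=0 ... Sun=6)
Days before August (Jan-Jul): 212; August 1 index = (2 + 212) mod 7 = 4 -> Friday
Last day offset: 31 - 1 = 30 days
Weekday index = (4 + 30) mod 7 = 6

Sunday, August 31


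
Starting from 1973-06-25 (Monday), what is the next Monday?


Current: Monday
Target: Monday
Days ahead: 7

Next Monday: 1973-07-02


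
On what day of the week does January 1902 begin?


Target: January 1, 1902
Anchor: Jan 1, 1902. With p = 1902 - 1 = 1901: (p + p//4 - p//100 + p//400) mod 7 = (1901 + 475 - 19 + 4) mod 7 = 2361 mod 7 = 2 -> Wednesday (Mon=0 ... Sun=6)
Offset from anchor: 0 days
Weekday index = (2 + 0) mod 7 = 2

Wednesday


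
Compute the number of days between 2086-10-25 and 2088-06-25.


From 2086-10-25 to 2088-06-25
2086-10-25: days before October = 31 + 28 + 31 + 30 + 31 + 30 + 31 + 31 + 30 = 273 (2086 is not a leap year); day of year = 273 + 25 = 298
2088-06-25: days before June = 31 + 29 + 31 + 30 + 31 = 152 (2088 is a leap year); day of year = 152 + 25 = 177
Rest of 2086: 365 - 298 = 67
Full years 2087 (365): 365
Total = 67 + 365 + 177 = 609

609 days


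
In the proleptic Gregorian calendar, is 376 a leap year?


Gregorian leap year rule: divisible by 4, but not by 100, unless also by 400.
376 is divisible by 4 but not 100 -> leap year

Yes


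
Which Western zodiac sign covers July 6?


Date: July 6
Conventional tropical zodiac dates: Cancer from June 21 onward; Leo starts July 23
July 6 falls within the Cancer range

Cancer


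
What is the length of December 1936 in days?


December 1936

31 days


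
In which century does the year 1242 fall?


Century = (year - 1) // 100 + 1
= (1242 - 1) // 100 + 1
= 1241 // 100 + 1
= 12 + 1

13th century


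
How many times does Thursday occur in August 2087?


August 2087 has 31 days
Anchor: Jan 1, 2087. With p = 2087 - 1 = 2086: (p + p//4 - p//100 + p//400) mod 7 = (2086 + 521 - 20 + 5) mod 7 = 2592 mod 7 = 2 -> Wednesday (Mon=0 ... Sun=6)
Days before August (Jan-Jul): 212; August 1 index = (2 + 212) mod 7 = 4 -> Friday
First Thursday is August 7
Thursdays: 7, 14, 21, 28

4 Thursdays


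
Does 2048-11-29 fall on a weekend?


Anchor: Jan 1, 2048. With p = 2048 - 1 = 2047: (p + p//4 - p//100 + p//400) mod 7 = (2047 + 511 - 20 + 5) mod 7 = 2543 mod 7 = 2 -> Wednesday (Mon=0 ... Sun=6)
Day of year: 334; offset = 333
Weekday index = (2 + 333) mod 7 = 6 -> Sunday
Weekend days: Saturday, Sunday

Yes


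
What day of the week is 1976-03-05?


Date: March 5, 1976
Anchor: Jan 1, 1976. With p = 1976 - 1 = 1975: (p + p//4 - p//100 + p//400) mod 7 = (1975 + 493 - 19 + 4) mod 7 = 2453 mod 7 = 3 -> Thursday (Mon=0 ... Sun=6)
Days before March (Jan-Feb): 60; offset = 60 + 5 - 1 = 64
Weekday index = (3 + 64) mod 7 = 4

Day of the week: Friday


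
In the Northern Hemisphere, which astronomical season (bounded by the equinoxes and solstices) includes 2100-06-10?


Date: June 10
Astronomical Spring (approx.; exact equinox/solstice day varies by year): March 20 to June 20
June 10 falls within the Spring window

Spring


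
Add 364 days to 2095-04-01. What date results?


Start: 2095-04-01, add 364 days
April 2095 has 30 days: 30 - 1 = 29 days to April 30 -> 335 left
May 2095 has 31 days -> 304 left
June 2095 has 30 days -> 274 left
July 2095 has 31 days -> 243 left
August 2095 has 31 days -> 212 left
September 2095 has 30 days -> 182 left
October 2095 has 31 days -> 151 left
November 2095 has 30 days -> 121 left
December 2095 has 31 days -> 90 left
January 2096 has 31 days -> 59 left
February 2096 has 29 days -> 30 left
March 2096: 30 <= 31 -> lands on March 30

Result: 2096-03-30


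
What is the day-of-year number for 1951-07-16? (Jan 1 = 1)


Date: July 16, 1951
Days in months 1 through 6: 181
Plus 16 days in July

Day of year: 197


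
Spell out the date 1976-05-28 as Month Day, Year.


ISO 1976-05-28 parses as year=1976, month=05, day=28
Month 5 -> May

May 28, 1976


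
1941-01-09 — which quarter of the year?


Month: January (month 1)
Q1: Jan-Mar, Q2: Apr-Jun, Q3: Jul-Sep, Q4: Oct-Dec

Q1


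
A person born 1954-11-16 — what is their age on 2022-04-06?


Birth: 1954-11-16
Reference: 2022-04-06
Year difference: 2022 - 1954 = 68
Birthday not yet reached in 2022, subtract 1

67 years old


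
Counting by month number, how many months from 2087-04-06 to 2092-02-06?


From April 2087 to February 2092
5 years * 12 = 60 months, minus 2 months = 58

58 months


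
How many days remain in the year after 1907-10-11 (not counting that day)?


Day of year: 284 of 365
Remaining = 365 - 284

81 days


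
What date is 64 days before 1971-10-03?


Start: 1971-10-03, subtract 64 days
Back 3 days from October 3 reaches September 30, 1971 -> 61 left
September 1971 has 30 days -> back to August 31, 1971 -> 31 left
August 1971 has 31 days -> back to July 31, 1971 -> 0 left
July 1971: 31 - 0 = 31 -> lands on July 31

Result: 1971-07-31


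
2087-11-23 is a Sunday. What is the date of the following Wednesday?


Current: Sunday
Target: Wednesday
Days ahead: 3

Next Wednesday: 2087-11-26


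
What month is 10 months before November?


November is month 11
11 - 10 = 1

January


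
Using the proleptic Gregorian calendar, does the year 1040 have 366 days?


Gregorian leap year rule: divisible by 4, but not by 100, unless also by 400.
1040 is divisible by 4 but not 100 -> leap year

Yes


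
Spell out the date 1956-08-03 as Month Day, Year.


ISO 1956-08-03 parses as year=1956, month=08, day=03
Month 8 -> August

August 3, 1956


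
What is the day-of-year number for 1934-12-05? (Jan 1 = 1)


Date: December 5, 1934
Days in months 1 through 11: 334
Plus 5 days in December

Day of year: 339


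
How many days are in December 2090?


December 2090

31 days


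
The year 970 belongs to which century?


Century = (year - 1) // 100 + 1
= (970 - 1) // 100 + 1
= 969 // 100 + 1
= 9 + 1

10th century


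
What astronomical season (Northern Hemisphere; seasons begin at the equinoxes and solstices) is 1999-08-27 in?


Date: August 27
Astronomical Summer (approx.; exact equinox/solstice day varies by year): June 21 to September 21
August 27 falls within the Summer window

Summer


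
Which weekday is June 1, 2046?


Target: June 1, 2046
Anchor: Jan 1, 2046. With p = 2046 - 1 = 2045: (p + p//4 - p//100 + p//400) mod 7 = (2045 + 511 - 20 + 5) mod 7 = 2541 mod 7 = 0 -> Monday (Mon=0 ... Sun=6)
Days before June (Jan-May): 151 days
Weekday index = (0 + 151) mod 7 = 4

Friday


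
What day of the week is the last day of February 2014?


February 2014 has 28 days
Anchor: Jan 1, 2014. With p = 2014 - 1 = 2013: (p + p//4 - p//100 + p//400) mod 7 = (2013 + 503 - 20 + 5) mod 7 = 2501 mod 7 = 2 -> Wednesday (Mon=0 ... Sun=6)
Days before February (Jan): 31; February 1 index = (2 + 31) mod 7 = 5 -> Saturday
Last day offset: 28 - 1 = 27 days
Weekday index = (5 + 27) mod 7 = 4

Friday, February 28


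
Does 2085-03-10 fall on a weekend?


Anchor: Jan 1, 2085. With p = 2085 - 1 = 2084: (p + p//4 - p//100 + p//400) mod 7 = (2084 + 521 - 20 + 5) mod 7 = 2590 mod 7 = 0 -> Monday (Mon=0 ... Sun=6)
Day of year: 69; offset = 68
Weekday index = (0 + 68) mod 7 = 5 -> Saturday
Weekend days: Saturday, Sunday

Yes


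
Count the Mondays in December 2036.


December 2036 has 31 days
Anchor: Jan 1, 2036. With p = 2036 - 1 = 2035: (p + p//4 - p//100 + p//400) mod 7 = (2035 + 508 - 20 + 5) mod 7 = 2528 mod 7 = 1 -> Tuesday (Mon=0 ... Sun=6)
Days before December (Jan-Nov): 335; December 1 index = (1 + 335) mod 7 = 0 -> Monday
First Monday is December 1
Mondays: 1, 8, 15, 22, 29

5 Mondays


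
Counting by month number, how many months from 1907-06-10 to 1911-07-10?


From June 1907 to July 1911
4 years * 12 = 48 months, plus 1 month = 49

49 months


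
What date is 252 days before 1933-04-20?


Start: 1933-04-20, subtract 252 days
Back 20 days from April 20 reaches March 31, 1933 -> 232 left
March 1933 has 31 days -> back to February 28, 1933 -> 201 left
February 1933 has 28 days -> back to January 31, 1933 -> 173 left
January 1933 has 31 days -> back to December 31, 1932 -> 142 left
December 1932 has 31 days -> back to November 30, 1932 -> 111 left
November 1932 has 30 days -> back to October 31, 1932 -> 81 left
October 1932 has 31 days -> back to September 30, 1932 -> 50 left
September 1932 has 30 days -> back to August 31, 1932 -> 20 left
August 1932: 31 - 20 = 11 -> lands on August 11

Result: 1932-08-11
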